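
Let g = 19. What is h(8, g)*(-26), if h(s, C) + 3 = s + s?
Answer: -338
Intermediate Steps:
h(s, C) = -3 + 2*s (h(s, C) = -3 + (s + s) = -3 + 2*s)
h(8, g)*(-26) = (-3 + 2*8)*(-26) = (-3 + 16)*(-26) = 13*(-26) = -338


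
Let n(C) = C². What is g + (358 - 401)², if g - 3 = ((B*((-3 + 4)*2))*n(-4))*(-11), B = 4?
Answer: 444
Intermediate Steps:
g = -1405 (g = 3 + ((4*((-3 + 4)*2))*(-4)²)*(-11) = 3 + ((4*(1*2))*16)*(-11) = 3 + ((4*2)*16)*(-11) = 3 + (8*16)*(-11) = 3 + 128*(-11) = 3 - 1408 = -1405)
g + (358 - 401)² = -1405 + (358 - 401)² = -1405 + (-43)² = -1405 + 1849 = 444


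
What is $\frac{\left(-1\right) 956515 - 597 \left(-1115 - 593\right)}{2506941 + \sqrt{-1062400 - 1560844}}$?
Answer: $\frac{158340900501}{6284755800725} - \frac{126322 i \sqrt{655811}}{6284755800725} \approx 0.025194 - 1.6277 \cdot 10^{-5} i$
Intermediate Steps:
$\frac{\left(-1\right) 956515 - 597 \left(-1115 - 593\right)}{2506941 + \sqrt{-1062400 - 1560844}} = \frac{-956515 - -1019676}{2506941 + \sqrt{-2623244}} = \frac{-956515 + 1019676}{2506941 + 2 i \sqrt{655811}} = \frac{63161}{2506941 + 2 i \sqrt{655811}}$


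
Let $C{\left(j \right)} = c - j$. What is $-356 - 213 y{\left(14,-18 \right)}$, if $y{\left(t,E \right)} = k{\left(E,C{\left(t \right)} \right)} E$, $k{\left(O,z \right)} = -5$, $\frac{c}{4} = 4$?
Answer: $-19526$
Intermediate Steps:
$c = 16$ ($c = 4 \cdot 4 = 16$)
$C{\left(j \right)} = 16 - j$
$y{\left(t,E \right)} = - 5 E$
$-356 - 213 y{\left(14,-18 \right)} = -356 - 213 \left(\left(-5\right) \left(-18\right)\right) = -356 - 19170 = -19526$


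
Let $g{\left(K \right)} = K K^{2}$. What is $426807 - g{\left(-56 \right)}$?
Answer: $602423$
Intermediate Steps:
$g{\left(K \right)} = K^{3}$
$426807 - g{\left(-56 \right)} = 426807 - \left(-56\right)^{3} = 426807 - -175616 = 426807 + 175616 = 602423$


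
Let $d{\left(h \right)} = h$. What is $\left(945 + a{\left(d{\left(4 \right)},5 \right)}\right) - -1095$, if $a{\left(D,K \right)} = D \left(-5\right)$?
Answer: $2020$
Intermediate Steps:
$a{\left(D,K \right)} = - 5 D$
$\left(945 + a{\left(d{\left(4 \right)},5 \right)}\right) - -1095 = \left(945 - 20\right) - -1095 = \left(945 - 20\right) + 1095 = 925 + 1095 = 2020$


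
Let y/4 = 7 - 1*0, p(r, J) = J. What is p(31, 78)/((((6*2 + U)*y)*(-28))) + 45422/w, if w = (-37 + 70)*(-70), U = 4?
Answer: -20355491/1034880 ≈ -19.669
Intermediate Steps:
y = 28 (y = 4*(7 - 1*0) = 4*(7 + 0) = 4*7 = 28)
w = -2310 (w = 33*(-70) = -2310)
p(31, 78)/((((6*2 + U)*y)*(-28))) + 45422/w = 78/((((6*2 + 4)*28)*(-28))) + 45422/(-2310) = 78/((((12 + 4)*28)*(-28))) + 45422*(-1/2310) = 78/(((16*28)*(-28))) - 22711/1155 = 78/((448*(-28))) - 22711/1155 = 78/(-12544) - 22711/1155 = 78*(-1/12544) - 22711/1155 = -39/6272 - 22711/1155 = -20355491/1034880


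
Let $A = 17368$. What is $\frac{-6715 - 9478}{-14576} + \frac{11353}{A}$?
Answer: $\frac{55840169}{31644496} \approx 1.7646$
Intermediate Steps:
$\frac{-6715 - 9478}{-14576} + \frac{11353}{A} = \frac{-6715 - 9478}{-14576} + \frac{11353}{17368} = \left(-6715 - 9478\right) \left(- \frac{1}{14576}\right) + 11353 \cdot \frac{1}{17368} = \left(-16193\right) \left(- \frac{1}{14576}\right) + \frac{11353}{17368} = \frac{16193}{14576} + \frac{11353}{17368} = \frac{55840169}{31644496}$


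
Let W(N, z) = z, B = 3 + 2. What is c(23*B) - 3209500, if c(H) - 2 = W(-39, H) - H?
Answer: -3209498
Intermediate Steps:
B = 5
c(H) = 2 (c(H) = 2 + (H - H) = 2 + 0 = 2)
c(23*B) - 3209500 = 2 - 3209500 = -3209498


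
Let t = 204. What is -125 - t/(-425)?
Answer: -3113/25 ≈ -124.52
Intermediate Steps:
-125 - t/(-425) = -125 - 204/(-425) = -125 - 204*(-1)/425 = -125 - 1*(-12/25) = -125 + 12/25 = -3113/25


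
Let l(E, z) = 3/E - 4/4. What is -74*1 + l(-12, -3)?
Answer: -301/4 ≈ -75.250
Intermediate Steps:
l(E, z) = -1 + 3/E (l(E, z) = 3/E - 4*¼ = 3/E - 1 = -1 + 3/E)
-74*1 + l(-12, -3) = -74*1 + (3 - 1*(-12))/(-12) = -74 - (3 + 12)/12 = -74 - 1/12*15 = -74 - 5/4 = -301/4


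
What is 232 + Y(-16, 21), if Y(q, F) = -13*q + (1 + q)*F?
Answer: 125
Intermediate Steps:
Y(q, F) = -13*q + F*(1 + q)
232 + Y(-16, 21) = 232 + (21 - 13*(-16) + 21*(-16)) = 232 + (21 + 208 - 336) = 232 - 107 = 125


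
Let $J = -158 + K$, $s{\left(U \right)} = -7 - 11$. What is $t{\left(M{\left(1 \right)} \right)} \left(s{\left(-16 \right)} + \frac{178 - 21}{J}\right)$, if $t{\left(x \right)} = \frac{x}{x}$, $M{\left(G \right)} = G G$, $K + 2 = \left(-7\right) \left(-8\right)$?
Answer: $- \frac{2029}{104} \approx -19.51$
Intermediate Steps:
$s{\left(U \right)} = -18$
$K = 54$ ($K = -2 - -56 = -2 + 56 = 54$)
$M{\left(G \right)} = G^{2}$
$J = -104$ ($J = -158 + 54 = -104$)
$t{\left(x \right)} = 1$
$t{\left(M{\left(1 \right)} \right)} \left(s{\left(-16 \right)} + \frac{178 - 21}{J}\right) = 1 \left(-18 + \frac{178 - 21}{-104}\right) = 1 \left(-18 + \left(178 - 21\right) \left(- \frac{1}{104}\right)\right) = 1 \left(-18 + 157 \left(- \frac{1}{104}\right)\right) = 1 \left(-18 - \frac{157}{104}\right) = 1 \left(- \frac{2029}{104}\right) = - \frac{2029}{104}$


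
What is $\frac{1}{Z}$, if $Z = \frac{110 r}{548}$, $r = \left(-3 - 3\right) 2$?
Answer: $- \frac{137}{330} \approx -0.41515$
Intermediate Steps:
$r = -12$ ($r = \left(-6\right) 2 = -12$)
$Z = - \frac{330}{137}$ ($Z = \frac{110 \left(-12\right)}{548} = \left(-1320\right) \frac{1}{548} = - \frac{330}{137} \approx -2.4088$)
$\frac{1}{Z} = \frac{1}{- \frac{330}{137}} = - \frac{137}{330}$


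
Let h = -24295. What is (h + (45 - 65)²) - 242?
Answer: -24137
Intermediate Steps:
(h + (45 - 65)²) - 242 = (-24295 + (45 - 65)²) - 242 = (-24295 + (-20)²) - 242 = (-24295 + 400) - 242 = -23895 - 242 = -24137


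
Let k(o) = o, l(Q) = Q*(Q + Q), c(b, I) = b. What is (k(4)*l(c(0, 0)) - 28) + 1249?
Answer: 1221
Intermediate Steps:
l(Q) = 2*Q² (l(Q) = Q*(2*Q) = 2*Q²)
(k(4)*l(c(0, 0)) - 28) + 1249 = (4*(2*0²) - 28) + 1249 = (4*(2*0) - 28) + 1249 = (4*0 - 28) + 1249 = (0 - 28) + 1249 = -28 + 1249 = 1221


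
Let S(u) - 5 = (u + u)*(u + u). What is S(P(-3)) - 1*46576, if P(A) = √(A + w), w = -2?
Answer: -46591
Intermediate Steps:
P(A) = √(-2 + A) (P(A) = √(A - 2) = √(-2 + A))
S(u) = 5 + 4*u² (S(u) = 5 + (u + u)*(u + u) = 5 + (2*u)*(2*u) = 5 + 4*u²)
S(P(-3)) - 1*46576 = (5 + 4*(√(-2 - 3))²) - 1*46576 = (5 + 4*(√(-5))²) - 46576 = (5 + 4*(I*√5)²) - 46576 = (5 + 4*(-5)) - 46576 = (5 - 20) - 46576 = -15 - 46576 = -46591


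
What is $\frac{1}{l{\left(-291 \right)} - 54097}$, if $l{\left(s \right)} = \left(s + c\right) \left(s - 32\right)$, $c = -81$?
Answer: $\frac{1}{66059} \approx 1.5138 \cdot 10^{-5}$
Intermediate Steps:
$l{\left(s \right)} = \left(-81 + s\right) \left(-32 + s\right)$ ($l{\left(s \right)} = \left(s - 81\right) \left(s - 32\right) = \left(-81 + s\right) \left(-32 + s\right)$)
$\frac{1}{l{\left(-291 \right)} - 54097} = \frac{1}{\left(2592 + \left(-291\right)^{2} - -32883\right) - 54097} = \frac{1}{\left(2592 + 84681 + 32883\right) - 54097} = \frac{1}{120156 - 54097} = \frac{1}{66059}$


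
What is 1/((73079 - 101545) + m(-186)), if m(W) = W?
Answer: -1/28652 ≈ -3.4902e-5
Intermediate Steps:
1/((73079 - 101545) + m(-186)) = 1/((73079 - 101545) - 186) = 1/(-28466 - 186) = 1/(-28652) = -1/28652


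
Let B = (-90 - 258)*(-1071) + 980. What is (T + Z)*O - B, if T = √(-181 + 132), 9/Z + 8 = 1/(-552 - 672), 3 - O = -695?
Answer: -3667215752/9793 + 4886*I ≈ -3.7447e+5 + 4886.0*I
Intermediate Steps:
O = 698 (O = 3 - 1*(-695) = 3 + 695 = 698)
Z = -11016/9793 (Z = 9/(-8 + 1/(-552 - 672)) = 9/(-8 + 1/(-1224)) = 9/(-8 - 1/1224) = 9/(-9793/1224) = 9*(-1224/9793) = -11016/9793 ≈ -1.1249)
T = 7*I (T = √(-49) = 7*I ≈ 7.0*I)
B = 373688 (B = -348*(-1071) + 980 = 372708 + 980 = 373688)
(T + Z)*O - B = (7*I - 11016/9793)*698 - 1*373688 = (-11016/9793 + 7*I)*698 - 373688 = (-7689168/9793 + 4886*I) - 373688 = -3667215752/9793 + 4886*I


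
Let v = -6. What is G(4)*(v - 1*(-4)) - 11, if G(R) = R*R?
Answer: -43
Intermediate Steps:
G(R) = R**2
G(4)*(v - 1*(-4)) - 11 = 4**2*(-6 - 1*(-4)) - 11 = 16*(-6 + 4) - 11 = 16*(-2) - 11 = -32 - 11 = -43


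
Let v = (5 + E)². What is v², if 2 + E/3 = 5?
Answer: 38416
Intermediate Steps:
E = 9 (E = -6 + 3*5 = -6 + 15 = 9)
v = 196 (v = (5 + 9)² = 14² = 196)
v² = 196² = 38416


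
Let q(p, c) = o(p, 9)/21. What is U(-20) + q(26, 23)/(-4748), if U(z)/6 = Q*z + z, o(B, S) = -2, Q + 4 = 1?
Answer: 11964961/49854 ≈ 240.00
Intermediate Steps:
Q = -3 (Q = -4 + 1 = -3)
U(z) = -12*z (U(z) = 6*(-3*z + z) = 6*(-2*z) = -12*z)
q(p, c) = -2/21
U(-20) + q(26, 23)/(-4748) = -12*(-20) - 2/21/(-4748) = 240 - 2/21*(-1/4748) = 240 + 1/49854 = 11964961/49854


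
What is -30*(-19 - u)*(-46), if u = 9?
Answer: -38640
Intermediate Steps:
-30*(-19 - u)*(-46) = -30*(-19 - 1*9)*(-46) = -30*(-19 - 9)*(-46) = -30*(-28)*(-46) = 840*(-46) = -38640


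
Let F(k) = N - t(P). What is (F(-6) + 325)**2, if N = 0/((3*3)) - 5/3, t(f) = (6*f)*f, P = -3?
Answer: 652864/9 ≈ 72541.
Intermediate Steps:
t(f) = 6*f**2
N = -5/3 (N = 0/9 - 5*1/3 = 0*(1/9) - 5/3 = 0 - 5/3 = -5/3 ≈ -1.6667)
F(k) = -167/3 (F(k) = -5/3 - 6*(-3)**2 = -5/3 - 6*9 = -5/3 - 1*54 = -5/3 - 54 = -167/3)
(F(-6) + 325)**2 = (-167/3 + 325)**2 = (808/3)**2 = 652864/9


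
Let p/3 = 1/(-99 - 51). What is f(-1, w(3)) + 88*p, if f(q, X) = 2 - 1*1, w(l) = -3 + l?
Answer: -19/25 ≈ -0.76000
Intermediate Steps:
p = -1/50 (p = 3/(-99 - 51) = 3/(-150) = 3*(-1/150) = -1/50 ≈ -0.020000)
f(q, X) = 1 (f(q, X) = 2 - 1 = 1)
f(-1, w(3)) + 88*p = 1 + 88*(-1/50) = 1 - 44/25 = -19/25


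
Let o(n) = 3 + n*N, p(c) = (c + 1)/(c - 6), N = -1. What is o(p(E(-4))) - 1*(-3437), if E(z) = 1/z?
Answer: 86003/25 ≈ 3440.1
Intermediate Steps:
p(c) = (1 + c)/(-6 + c)
o(n) = 3 - n (o(n) = 3 + n*(-1) = 3 - n)
o(p(E(-4))) - 1*(-3437) = (3 - (1 + 1/(-4))/(-6 + 1/(-4))) - 1*(-3437) = (3 - (1 - ¼)/(-6 - ¼)) + 3437 = (3 - 3/((-25/4)*4)) + 3437 = (3 - (-4)*3/(25*4)) + 3437 = (3 - 1*(-3/25)) + 3437 = (3 + 3/25) + 3437 = 78/25 + 3437 = 86003/25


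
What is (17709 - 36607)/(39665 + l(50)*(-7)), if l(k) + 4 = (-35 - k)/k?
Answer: -188980/397049 ≈ -0.47596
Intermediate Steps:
l(k) = -4 + (-35 - k)/k
(17709 - 36607)/(39665 + l(50)*(-7)) = (17709 - 36607)/(39665 + (-5 - 35/50)*(-7)) = -18898/(39665 + (-5 - 35*1/50)*(-7)) = -18898/(39665 + (-5 - 7/10)*(-7)) = -18898/(39665 - 57/10*(-7)) = -18898/(39665 + 399/10) = -18898/397049/10 = -18898*10/397049 = -188980/397049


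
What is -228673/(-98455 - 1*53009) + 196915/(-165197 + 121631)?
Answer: -3310527607/1099780104 ≈ -3.0102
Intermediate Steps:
-228673/(-98455 - 1*53009) + 196915/(-165197 + 121631) = -228673/(-98455 - 53009) + 196915/(-43566) = -228673/(-151464) + 196915*(-1/43566) = -228673*(-1/151464) - 196915/43566 = 228673/151464 - 196915/43566 = -3310527607/1099780104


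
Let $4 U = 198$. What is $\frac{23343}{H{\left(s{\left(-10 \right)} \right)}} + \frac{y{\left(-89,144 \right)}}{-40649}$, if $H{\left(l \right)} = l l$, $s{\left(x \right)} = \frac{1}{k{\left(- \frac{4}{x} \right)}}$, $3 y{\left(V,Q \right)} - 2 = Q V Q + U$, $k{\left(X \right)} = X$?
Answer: $\frac{22865143193}{6097350} \approx 3750.0$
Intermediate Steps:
$U = \frac{99}{2}$ ($U = \frac{1}{4} \cdot 198 = \frac{99}{2} \approx 49.5$)
$y{\left(V,Q \right)} = \frac{103}{6} + \frac{V Q^{2}}{3}$ ($y{\left(V,Q \right)} = \frac{2}{3} + \frac{Q V Q + \frac{99}{2}}{3} = \frac{2}{3} + \frac{V Q^{2} + \frac{99}{2}}{3} = \frac{2}{3} + \frac{\frac{99}{2} + V Q^{2}}{3} = \frac{2}{3} + \left(\frac{33}{2} + \frac{V Q^{2}}{3}\right) = \frac{103}{6} + \frac{V Q^{2}}{3}$)
$s{\left(x \right)} = - \frac{x}{4}$ ($s{\left(x \right)} = \frac{1}{\left(-4\right) \frac{1}{x}} = - \frac{x}{4}$)
$H{\left(l \right)} = l^{2}$
$\frac{23343}{H{\left(s{\left(-10 \right)} \right)}} + \frac{y{\left(-89,144 \right)}}{-40649} = \frac{23343}{\left(\left(- \frac{1}{4}\right) \left(-10\right)\right)^{2}} + \frac{\frac{103}{6} + \frac{1}{3} \left(-89\right) 144^{2}}{-40649} = \frac{23343}{\left(\frac{5}{2}\right)^{2}} + \left(\frac{103}{6} + \frac{1}{3} \left(-89\right) 20736\right) \left(- \frac{1}{40649}\right) = \frac{23343}{\frac{25}{4}} + \left(\frac{103}{6} - 615168\right) \left(- \frac{1}{40649}\right) = 23343 \cdot \frac{4}{25} - - \frac{3690905}{243894} = \frac{93372}{25} + \frac{3690905}{243894} = \frac{22865143193}{6097350}$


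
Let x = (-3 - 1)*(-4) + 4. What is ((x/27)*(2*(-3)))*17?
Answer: -680/9 ≈ -75.556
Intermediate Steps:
x = 20 (x = -4*(-4) + 4 = 16 + 4 = 20)
((x/27)*(2*(-3)))*17 = ((20/27)*(2*(-3)))*17 = ((20*(1/27))*(-6))*17 = ((20/27)*(-6))*17 = -40/9*17 = -680/9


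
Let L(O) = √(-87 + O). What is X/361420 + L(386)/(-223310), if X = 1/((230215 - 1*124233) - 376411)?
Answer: -1/97738449180 - √299/223310 ≈ -7.7433e-5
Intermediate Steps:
X = -1/270429 (X = 1/((230215 - 124233) - 376411) = 1/(105982 - 376411) = 1/(-270429) = -1/270429 ≈ -3.6978e-6)
X/361420 + L(386)/(-223310) = -1/270429/361420 + √(-87 + 386)/(-223310) = -1/270429*1/361420 + √299*(-1/223310) = -1/97738449180 - √299/223310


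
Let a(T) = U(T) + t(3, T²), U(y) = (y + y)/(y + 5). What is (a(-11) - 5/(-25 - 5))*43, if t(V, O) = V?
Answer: 1763/6 ≈ 293.83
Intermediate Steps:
U(y) = 2*y/(5 + y) (U(y) = (2*y)/(5 + y) = 2*y/(5 + y))
a(T) = 3 + 2*T/(5 + T) (a(T) = 2*T/(5 + T) + 3 = 3 + 2*T/(5 + T))
(a(-11) - 5/(-25 - 5))*43 = (5*(3 - 11)/(5 - 11) - 5/(-25 - 5))*43 = (5*(-8)/(-6) - 5/(-30))*43 = (5*(-⅙)*(-8) - 5*(-1/30))*43 = (20/3 + ⅙)*43 = (41/6)*43 = 1763/6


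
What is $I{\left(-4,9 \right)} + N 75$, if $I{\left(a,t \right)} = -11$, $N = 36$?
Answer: $2689$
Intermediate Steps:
$I{\left(-4,9 \right)} + N 75 = -11 + 36 \cdot 75 = -11 + 2700 = 2689$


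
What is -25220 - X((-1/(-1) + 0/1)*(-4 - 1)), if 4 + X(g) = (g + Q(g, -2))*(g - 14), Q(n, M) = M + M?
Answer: -25387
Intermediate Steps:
Q(n, M) = 2*M
X(g) = -4 + (-14 + g)*(-4 + g) (X(g) = -4 + (g + 2*(-2))*(g - 14) = -4 + (g - 4)*(-14 + g) = -4 + (-4 + g)*(-14 + g) = -4 + (-14 + g)*(-4 + g))
-25220 - X((-1/(-1) + 0/1)*(-4 - 1)) = -25220 - (52 + ((-1/(-1) + 0/1)*(-4 - 1))² - 18*(-1/(-1) + 0/1)*(-4 - 1)) = -25220 - (52 + ((-1*(-1) + 0*1)*(-5))² - 18*(-1*(-1) + 0*1)*(-5)) = -25220 - (52 + ((1 + 0)*(-5))² - 18*(1 + 0)*(-5)) = -25220 - (52 + (1*(-5))² - 18*(-5)) = -25220 - (52 + (-5)² - 18*(-5)) = -25220 - (52 + 25 + 90) = -25220 - 1*167 = -25220 - 167 = -25387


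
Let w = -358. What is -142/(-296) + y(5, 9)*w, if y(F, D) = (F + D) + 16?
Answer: -1589449/148 ≈ -10740.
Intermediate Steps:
y(F, D) = 16 + D + F (y(F, D) = (D + F) + 16 = 16 + D + F)
-142/(-296) + y(5, 9)*w = -142/(-296) + (16 + 9 + 5)*(-358) = -142*(-1/296) + 30*(-358) = 71/148 - 10740 = -1589449/148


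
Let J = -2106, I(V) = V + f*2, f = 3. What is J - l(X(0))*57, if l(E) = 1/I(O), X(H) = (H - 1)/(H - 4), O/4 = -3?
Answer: -4193/2 ≈ -2096.5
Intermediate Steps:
O = -12 (O = 4*(-3) = -12)
I(V) = 6 + V (I(V) = V + 3*2 = V + 6 = 6 + V)
X(H) = (-1 + H)/(-4 + H)
l(E) = -⅙ (l(E) = 1/(6 - 12) = 1/(-6) = -⅙)
J - l(X(0))*57 = -2106 - (-1)*57/6 = -2106 - 1*(-19/2) = -2106 + 19/2 = -4193/2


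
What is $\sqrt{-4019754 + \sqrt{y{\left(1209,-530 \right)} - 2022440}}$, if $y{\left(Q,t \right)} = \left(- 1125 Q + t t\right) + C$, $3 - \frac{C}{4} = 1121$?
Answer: $\sqrt{-4019754 + i \sqrt{3106137}} \approx 0.44 + 2004.9 i$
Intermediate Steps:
$C = -4472$ ($C = 12 - 4484 = -4472$)
$y{\left(Q,t \right)} = -4472 + t^{2} - 1125 Q$ ($y{\left(Q,t \right)} = \left(- 1125 Q + t t\right) - 4472 = \left(- 1125 Q + t^{2}\right) - 4472 = \left(t^{2} - 1125 Q\right) - 4472 = -4472 + t^{2} - 1125 Q$)
$\sqrt{-4019754 + \sqrt{y{\left(1209,-530 \right)} - 2022440}} = \sqrt{-4019754 + \sqrt{\left(-4472 + \left(-530\right)^{2} - 1360125\right) - 2022440}} = \sqrt{-4019754 + \sqrt{\left(-4472 + 280900 - 1360125\right) - 2022440}} = \sqrt{-4019754 + \sqrt{-1083697 - 2022440}} = \sqrt{-4019754 + \sqrt{-3106137}} = \sqrt{-4019754 + i \sqrt{3106137}}$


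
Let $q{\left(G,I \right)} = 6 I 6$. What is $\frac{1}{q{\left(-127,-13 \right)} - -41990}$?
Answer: $\frac{1}{41522} \approx 2.4084 \cdot 10^{-5}$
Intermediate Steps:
$q{\left(G,I \right)} = 36 I$
$\frac{1}{q{\left(-127,-13 \right)} - -41990} = \frac{1}{36 \left(-13\right) - -41990} = \frac{1}{-468 + 41990} = \frac{1}{41522}$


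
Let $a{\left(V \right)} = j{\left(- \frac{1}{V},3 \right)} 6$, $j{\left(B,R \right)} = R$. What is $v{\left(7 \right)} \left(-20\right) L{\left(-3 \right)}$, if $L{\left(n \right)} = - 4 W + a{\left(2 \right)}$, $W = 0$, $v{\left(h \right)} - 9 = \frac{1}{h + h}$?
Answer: $- \frac{22860}{7} \approx -3265.7$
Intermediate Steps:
$v{\left(h \right)} = 9 + \frac{1}{2 h}$ ($v{\left(h \right)} = 9 + \frac{1}{h + h} = 9 + \frac{1}{2 h}$)
$a{\left(V \right)} = 18$ ($a{\left(V \right)} = 3 \cdot 6 = 18$)
$L{\left(n \right)} = 18$ ($L{\left(n \right)} = \left(-4\right) 0 + 18 = 0 + 18 = 18$)
$v{\left(7 \right)} \left(-20\right) L{\left(-3 \right)} = \left(9 + \frac{1}{2 \cdot 7}\right) \left(-20\right) 18 = \left(9 + \frac{1}{2} \cdot \frac{1}{7}\right) \left(-20\right) 18 = \left(9 + \frac{1}{14}\right) \left(-20\right) 18 = \frac{127}{14} \left(-20\right) 18 = \left(- \frac{1270}{7}\right) 18 = - \frac{22860}{7}$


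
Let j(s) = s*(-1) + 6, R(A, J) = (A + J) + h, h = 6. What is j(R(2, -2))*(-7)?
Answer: 0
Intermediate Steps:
R(A, J) = 6 + A + J (R(A, J) = (A + J) + 6 = 6 + A + J)
j(s) = 6 - s (j(s) = -s + 6 = 6 - s)
j(R(2, -2))*(-7) = (6 - (6 + 2 - 2))*(-7) = (6 - 1*6)*(-7) = (6 - 6)*(-7) = 0*(-7) = 0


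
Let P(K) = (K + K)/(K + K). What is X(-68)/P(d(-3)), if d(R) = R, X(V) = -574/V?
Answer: 287/34 ≈ 8.4412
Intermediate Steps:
P(K) = 1 (P(K) = (2*K)/((2*K)) = (2*K)*(1/(2*K)) = 1)
X(-68)/P(d(-3)) = -574/(-68)/1 = -574*(-1/68)*1 = (287/34)*1 = 287/34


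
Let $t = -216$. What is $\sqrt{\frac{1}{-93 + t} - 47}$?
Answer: $\frac{2 i \sqrt{1121979}}{309} \approx 6.8559 i$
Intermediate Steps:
$\sqrt{\frac{1}{-93 + t} - 47} = \sqrt{\frac{1}{-93 - 216} - 47} = \sqrt{\frac{1}{-309} - 47} = \sqrt{- \frac{1}{309} - 47} = \sqrt{- \frac{14524}{309}} = \frac{2 i \sqrt{1121979}}{309}$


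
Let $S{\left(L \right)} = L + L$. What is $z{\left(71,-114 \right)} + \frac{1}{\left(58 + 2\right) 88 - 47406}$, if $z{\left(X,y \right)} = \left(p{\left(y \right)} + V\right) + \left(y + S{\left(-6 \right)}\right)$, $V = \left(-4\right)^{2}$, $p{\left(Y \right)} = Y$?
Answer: $- \frac{9436225}{42126} \approx -224.0$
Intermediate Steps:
$S{\left(L \right)} = 2 L$
$V = 16$
$z{\left(X,y \right)} = 4 + 2 y$ ($z{\left(X,y \right)} = \left(y + 16\right) + \left(y + 2 \left(-6\right)\right) = \left(16 + y\right) + \left(y - 12\right) = \left(16 + y\right) + \left(-12 + y\right) = 4 + 2 y$)
$z{\left(71,-114 \right)} + \frac{1}{\left(58 + 2\right) 88 - 47406} = \left(4 + 2 \left(-114\right)\right) + \frac{1}{\left(58 + 2\right) 88 - 47406} = \left(4 - 228\right) + \frac{1}{60 \cdot 88 - 47406} = -224 + \frac{1}{5280 - 47406} = -224 + \frac{1}{-42126} = -224 - \frac{1}{42126} = - \frac{9436225}{42126}$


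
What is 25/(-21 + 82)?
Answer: 25/61 ≈ 0.40984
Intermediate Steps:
25/(-21 + 82) = 25/61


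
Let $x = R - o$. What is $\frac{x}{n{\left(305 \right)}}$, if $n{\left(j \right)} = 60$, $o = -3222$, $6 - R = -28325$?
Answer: $\frac{31553}{60} \approx 525.88$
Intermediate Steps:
$R = 28331$ ($R = 6 - -28325 = 6 + 28325 = 28331$)
$x = 31553$ ($x = 28331 - -3222 = 28331 + 3222 = 31553$)
$\frac{x}{n{\left(305 \right)}} = \frac{31553}{60}$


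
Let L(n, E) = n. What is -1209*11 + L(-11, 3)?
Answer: -13310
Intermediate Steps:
-1209*11 + L(-11, 3) = -1209*11 - 11 = -93*143 - 11 = -13299 - 11 = -13310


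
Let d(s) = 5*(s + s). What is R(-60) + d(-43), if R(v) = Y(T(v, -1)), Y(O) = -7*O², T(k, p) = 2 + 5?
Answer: -773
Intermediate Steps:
T(k, p) = 7
R(v) = -343 (R(v) = -7*7² = -7*49 = -343)
d(s) = 10*s (d(s) = 5*(2*s) = 10*s)
R(-60) + d(-43) = -343 + 10*(-43) = -343 - 430 = -773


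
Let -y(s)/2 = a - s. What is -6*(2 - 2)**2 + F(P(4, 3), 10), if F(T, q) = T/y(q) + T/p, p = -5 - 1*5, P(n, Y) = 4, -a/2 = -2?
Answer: -1/15 ≈ -0.066667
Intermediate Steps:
a = 4 (a = -2*(-2) = 4)
p = -10 (p = -5 - 5 = -10)
y(s) = -8 + 2*s (y(s) = -2*(4 - s) = -8 + 2*s)
F(T, q) = -T/10 + T/(-8 + 2*q) (F(T, q) = T/(-8 + 2*q) + T/(-10) = T/(-8 + 2*q) + T*(-1/10) = T/(-8 + 2*q) - T/10 = -T/10 + T/(-8 + 2*q))
-6*(2 - 2)**2 + F(P(4, 3), 10) = -6*(2 - 2)**2 + (1/10)*4*(9 - 1*10)/(-4 + 10) = -6*0**2 + (1/10)*4*(9 - 10)/6 = -6*0 + (1/10)*4*(1/6)*(-1) = 0 - 1/15 = -1/15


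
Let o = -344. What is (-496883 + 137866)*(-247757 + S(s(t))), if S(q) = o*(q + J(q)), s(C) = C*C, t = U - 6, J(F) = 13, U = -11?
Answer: 126246532965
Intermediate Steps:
t = -17 (t = -11 - 6 = -17)
s(C) = C²
S(q) = -4472 - 344*q (S(q) = -344*(q + 13) = -344*(13 + q) = -4472 - 344*q)
(-496883 + 137866)*(-247757 + S(s(t))) = (-496883 + 137866)*(-247757 + (-4472 - 344*(-17)²)) = -359017*(-247757 + (-4472 - 344*289)) = -359017*(-247757 + (-4472 - 99416)) = -359017*(-247757 - 103888) = -359017*(-351645) = 126246532965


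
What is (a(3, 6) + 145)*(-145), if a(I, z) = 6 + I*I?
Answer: -23200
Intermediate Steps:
a(I, z) = 6 + I²
(a(3, 6) + 145)*(-145) = ((6 + 3²) + 145)*(-145) = ((6 + 9) + 145)*(-145) = (15 + 145)*(-145) = 160*(-145) = -23200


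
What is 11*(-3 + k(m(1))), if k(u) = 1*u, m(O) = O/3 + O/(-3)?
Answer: -33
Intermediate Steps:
m(O) = 0 (m(O) = O*(⅓) + O*(-⅓) = O/3 - O/3 = 0)
k(u) = u
11*(-3 + k(m(1))) = 11*(-3 + 0) = 11*(-3) = -33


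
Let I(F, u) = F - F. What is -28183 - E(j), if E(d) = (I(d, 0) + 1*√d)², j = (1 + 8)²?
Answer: -28264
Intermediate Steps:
I(F, u) = 0
j = 81 (j = 9² = 81)
E(d) = d (E(d) = (0 + 1*√d)² = (0 + √d)² = (√d)² = d)
-28183 - E(j) = -28183 - 1*81 = -28183 - 81 = -28264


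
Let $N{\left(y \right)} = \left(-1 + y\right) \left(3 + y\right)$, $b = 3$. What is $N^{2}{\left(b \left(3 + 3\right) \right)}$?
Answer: $127449$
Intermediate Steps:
$N^{2}{\left(b \left(3 + 3\right) \right)} = \left(-3 + \left(3 \left(3 + 3\right)\right)^{2} + 2 \cdot 3 \left(3 + 3\right)\right)^{2} = \left(-3 + \left(3 \cdot 6\right)^{2} + 2 \cdot 3 \cdot 6\right)^{2} = \left(-3 + 18^{2} + 2 \cdot 18\right)^{2} = \left(-3 + 324 + 36\right)^{2} = 357^{2} = 127449$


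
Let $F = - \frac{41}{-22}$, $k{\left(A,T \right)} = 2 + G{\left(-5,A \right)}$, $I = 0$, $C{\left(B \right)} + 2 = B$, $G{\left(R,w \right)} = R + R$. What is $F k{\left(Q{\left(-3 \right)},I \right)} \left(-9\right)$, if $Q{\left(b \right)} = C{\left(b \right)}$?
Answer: $\frac{1476}{11} \approx 134.18$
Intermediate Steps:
$G{\left(R,w \right)} = 2 R$
$C{\left(B \right)} = -2 + B$
$Q{\left(b \right)} = -2 + b$
$k{\left(A,T \right)} = -8$ ($k{\left(A,T \right)} = 2 + 2 \left(-5\right) = 2 - 10 = -8$)
$F = \frac{41}{22}$ ($F = \left(-41\right) \left(- \frac{1}{22}\right) = \frac{41}{22} \approx 1.8636$)
$F k{\left(Q{\left(-3 \right)},I \right)} \left(-9\right) = \frac{41}{22} \left(-8\right) \left(-9\right) = \left(- \frac{164}{11}\right) \left(-9\right) = \frac{1476}{11}$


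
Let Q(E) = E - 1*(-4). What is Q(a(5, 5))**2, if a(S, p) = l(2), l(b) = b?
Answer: 36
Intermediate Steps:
a(S, p) = 2
Q(E) = 4 + E (Q(E) = E + 4 = 4 + E)
Q(a(5, 5))**2 = (4 + 2)**2 = 6**2 = 36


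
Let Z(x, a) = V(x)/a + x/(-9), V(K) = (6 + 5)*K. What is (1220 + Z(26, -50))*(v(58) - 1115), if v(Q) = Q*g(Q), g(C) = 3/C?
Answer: -303090056/225 ≈ -1.3471e+6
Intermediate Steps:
V(K) = 11*K
v(Q) = 3 (v(Q) = Q*(3/Q) = 3)
Z(x, a) = -x/9 + 11*x/a (Z(x, a) = (11*x)/a + x/(-9) = 11*x/a + x*(-1/9) = 11*x/a - x/9 = -x/9 + 11*x/a)
(1220 + Z(26, -50))*(v(58) - 1115) = (1220 + (1/9)*26*(99 - 1*(-50))/(-50))*(3 - 1115) = (1220 + (1/9)*26*(-1/50)*(99 + 50))*(-1112) = (1220 + (1/9)*26*(-1/50)*149)*(-1112) = (1220 - 1937/225)*(-1112) = (272563/225)*(-1112) = -303090056/225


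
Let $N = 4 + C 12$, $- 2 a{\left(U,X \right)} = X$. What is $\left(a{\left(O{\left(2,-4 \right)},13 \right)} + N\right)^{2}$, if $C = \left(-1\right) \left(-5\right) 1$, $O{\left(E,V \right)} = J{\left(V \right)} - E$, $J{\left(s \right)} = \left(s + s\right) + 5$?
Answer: $\frac{13225}{4} \approx 3306.3$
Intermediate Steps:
$J{\left(s \right)} = 5 + 2 s$ ($J{\left(s \right)} = 2 s + 5 = 5 + 2 s$)
$O{\left(E,V \right)} = 5 - E + 2 V$ ($O{\left(E,V \right)} = \left(5 + 2 V\right) - E = 5 - E + 2 V$)
$a{\left(U,X \right)} = - \frac{X}{2}$
$C = 5$ ($C = 5 \cdot 1 = 5$)
$N = 64$ ($N = 4 + 5 \cdot 12 = 4 + 60 = 64$)
$\left(a{\left(O{\left(2,-4 \right)},13 \right)} + N\right)^{2} = \left(\left(- \frac{1}{2}\right) 13 + 64\right)^{2} = \left(- \frac{13}{2} + 64\right)^{2} = \left(\frac{115}{2}\right)^{2} = \frac{13225}{4}$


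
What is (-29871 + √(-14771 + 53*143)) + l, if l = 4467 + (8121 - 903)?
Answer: -18186 + 2*I*√1798 ≈ -18186.0 + 84.806*I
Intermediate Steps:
l = 11685 (l = 4467 + 7218 = 11685)
(-29871 + √(-14771 + 53*143)) + l = (-29871 + √(-14771 + 53*143)) + 11685 = (-29871 + √(-14771 + 7579)) + 11685 = (-29871 + √(-7192)) + 11685 = (-29871 + 2*I*√1798) + 11685 = -18186 + 2*I*√1798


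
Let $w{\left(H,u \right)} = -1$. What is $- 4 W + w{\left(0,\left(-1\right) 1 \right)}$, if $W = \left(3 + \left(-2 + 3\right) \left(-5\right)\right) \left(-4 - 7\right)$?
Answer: $-89$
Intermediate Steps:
$W = 22$ ($W = \left(3 + 1 \left(-5\right)\right) \left(-11\right) = \left(3 - 5\right) \left(-11\right) = \left(-2\right) \left(-11\right) = 22$)
$- 4 W + w{\left(0,\left(-1\right) 1 \right)} = \left(-4\right) 22 - 1 = -88 - 1 = -89$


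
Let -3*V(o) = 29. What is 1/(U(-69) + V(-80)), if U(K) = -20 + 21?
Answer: -3/26 ≈ -0.11538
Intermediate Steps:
U(K) = 1
V(o) = -29/3 (V(o) = -⅓*29 = -29/3)
1/(U(-69) + V(-80)) = 1/(1 - 29/3) = 1/(-26/3) = -3/26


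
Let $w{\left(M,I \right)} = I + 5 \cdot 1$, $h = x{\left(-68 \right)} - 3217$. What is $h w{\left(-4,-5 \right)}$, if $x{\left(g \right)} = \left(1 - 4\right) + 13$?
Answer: $0$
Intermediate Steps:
$x{\left(g \right)} = 10$ ($x{\left(g \right)} = -3 + 13 = 10$)
$h = -3207$ ($h = 10 - 3217 = -3207$)
$w{\left(M,I \right)} = 5 + I$ ($w{\left(M,I \right)} = I + 5 = 5 + I$)
$h w{\left(-4,-5 \right)} = - 3207 \left(5 - 5\right) = \left(-3207\right) 0 = 0$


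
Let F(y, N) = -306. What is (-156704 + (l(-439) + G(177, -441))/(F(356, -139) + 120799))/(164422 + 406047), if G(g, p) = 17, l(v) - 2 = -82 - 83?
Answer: -18881735218/68737521217 ≈ -0.27469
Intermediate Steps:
l(v) = -163 (l(v) = 2 + (-82 - 83) = 2 - 165 = -163)
(-156704 + (l(-439) + G(177, -441))/(F(356, -139) + 120799))/(164422 + 406047) = (-156704 + (-163 + 17)/(-306 + 120799))/(164422 + 406047) = (-156704 - 146/120493)/570469 = (-156704 - 146*1/120493)*(1/570469) = (-156704 - 146/120493)*(1/570469) = -18881735218/120493*1/570469 = -18881735218/68737521217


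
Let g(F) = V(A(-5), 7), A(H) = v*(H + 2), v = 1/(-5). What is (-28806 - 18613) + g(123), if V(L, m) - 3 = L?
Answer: -237077/5 ≈ -47415.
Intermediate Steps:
v = -⅕ ≈ -0.20000
A(H) = -⅖ - H/5 (A(H) = -(H + 2)/5 = -(2 + H)/5 = -⅖ - H/5)
V(L, m) = 3 + L
g(F) = 18/5 (g(F) = 3 + (-⅖ - ⅕*(-5)) = 3 + (-⅖ + 1) = 3 + ⅗ = 18/5)
(-28806 - 18613) + g(123) = (-28806 - 18613) + 18/5 = -47419 + 18/5 = -237077/5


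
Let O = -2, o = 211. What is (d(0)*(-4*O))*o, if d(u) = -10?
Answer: -16880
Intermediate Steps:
(d(0)*(-4*O))*o = -(-40)*(-2)*211 = -10*8*211 = -80*211 = -16880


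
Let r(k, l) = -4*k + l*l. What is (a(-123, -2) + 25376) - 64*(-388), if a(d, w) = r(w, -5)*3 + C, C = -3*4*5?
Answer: 50247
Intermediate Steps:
r(k, l) = l² - 4*k (r(k, l) = -4*k + l² = l² - 4*k)
C = -60 (C = -12*5 = -60)
a(d, w) = 15 - 12*w (a(d, w) = ((-5)² - 4*w)*3 - 60 = (25 - 4*w)*3 - 60 = (75 - 12*w) - 60 = 15 - 12*w)
(a(-123, -2) + 25376) - 64*(-388) = ((15 - 12*(-2)) + 25376) - 64*(-388) = ((15 + 24) + 25376) + 24832 = (39 + 25376) + 24832 = 25415 + 24832 = 50247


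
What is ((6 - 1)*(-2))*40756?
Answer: -407560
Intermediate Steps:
((6 - 1)*(-2))*40756 = (5*(-2))*40756 = -10*40756 = -407560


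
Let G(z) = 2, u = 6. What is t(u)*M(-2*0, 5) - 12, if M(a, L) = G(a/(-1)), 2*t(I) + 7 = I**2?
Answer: 17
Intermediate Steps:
t(I) = -7/2 + I**2/2
M(a, L) = 2
t(u)*M(-2*0, 5) - 12 = (-7/2 + (1/2)*6**2)*2 - 12 = (-7/2 + (1/2)*36)*2 - 12 = (-7/2 + 18)*2 - 12 = (29/2)*2 - 12 = 29 - 12 = 17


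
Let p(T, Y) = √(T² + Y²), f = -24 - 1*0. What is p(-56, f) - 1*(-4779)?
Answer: 4779 + 8*√58 ≈ 4839.9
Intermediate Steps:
f = -24 (f = -24 + 0 = -24)
p(-56, f) - 1*(-4779) = √((-56)² + (-24)²) - 1*(-4779) = √(3136 + 576) + 4779 = √3712 + 4779 = 8*√58 + 4779 = 4779 + 8*√58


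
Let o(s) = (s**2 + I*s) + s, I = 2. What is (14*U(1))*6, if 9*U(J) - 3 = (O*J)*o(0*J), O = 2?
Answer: 28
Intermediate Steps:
o(s) = s**2 + 3*s (o(s) = (s**2 + 2*s) + s = s**2 + 3*s)
U(J) = 1/3 (U(J) = 1/3 + ((2*J)*((0*J)*(3 + 0*J)))/9 = 1/3 + ((2*J)*(0*(3 + 0)))/9 = 1/3 + ((2*J)*(0*3))/9 = 1/3 + ((2*J)*0)/9 = 1/3 + (1/9)*0 = 1/3 + 0 = 1/3)
(14*U(1))*6 = (14*(1/3))*6 = (14/3)*6 = 28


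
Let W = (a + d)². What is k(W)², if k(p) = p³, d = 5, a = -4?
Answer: 1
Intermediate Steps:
W = 1 (W = (-4 + 5)² = 1² = 1)
k(W)² = (1³)² = 1² = 1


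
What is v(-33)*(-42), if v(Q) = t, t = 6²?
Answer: -1512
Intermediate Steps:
t = 36
v(Q) = 36
v(-33)*(-42) = 36*(-42) = -1512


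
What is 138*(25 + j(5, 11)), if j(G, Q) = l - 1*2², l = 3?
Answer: 3312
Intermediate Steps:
j(G, Q) = -1 (j(G, Q) = 3 - 1*2² = 3 - 1*4 = 3 - 4 = -1)
138*(25 + j(5, 11)) = 138*(25 - 1) = 138*24 = 3312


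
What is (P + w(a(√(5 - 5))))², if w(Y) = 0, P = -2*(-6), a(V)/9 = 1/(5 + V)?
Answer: 144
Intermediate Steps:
a(V) = 9/(5 + V)
P = 12
(P + w(a(√(5 - 5))))² = (12 + 0)² = 12² = 144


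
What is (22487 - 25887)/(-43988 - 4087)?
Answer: 136/1923 ≈ 0.070723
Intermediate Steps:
(22487 - 25887)/(-43988 - 4087) = -3400/(-48075) = -3400*(-1/48075) = 136/1923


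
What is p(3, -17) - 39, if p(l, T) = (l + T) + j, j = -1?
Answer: -54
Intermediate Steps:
p(l, T) = -1 + T + l (p(l, T) = (l + T) - 1 = (T + l) - 1 = -1 + T + l)
p(3, -17) - 39 = (-1 - 17 + 3) - 39 = -15 - 39 = -54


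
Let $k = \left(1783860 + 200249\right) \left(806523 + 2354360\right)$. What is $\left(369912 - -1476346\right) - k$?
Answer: $-6271534561989$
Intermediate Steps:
$k = 6271536408247$ ($k = 1984109 \cdot 3160883 = 6271536408247$)
$\left(369912 - -1476346\right) - k = \left(369912 - -1476346\right) - 6271536408247 = \left(369912 + 1476346\right) - 6271536408247 = 1846258 - 6271536408247 = -6271534561989$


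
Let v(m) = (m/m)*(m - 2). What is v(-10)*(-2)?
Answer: 24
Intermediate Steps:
v(m) = -2 + m (v(m) = 1*(-2 + m) = -2 + m)
v(-10)*(-2) = (-2 - 10)*(-2) = -12*(-2) = 24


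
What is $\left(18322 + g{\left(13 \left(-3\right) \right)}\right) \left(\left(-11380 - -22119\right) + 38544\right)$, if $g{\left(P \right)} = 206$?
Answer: $913115424$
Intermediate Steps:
$\left(18322 + g{\left(13 \left(-3\right) \right)}\right) \left(\left(-11380 - -22119\right) + 38544\right) = \left(18322 + 206\right) \left(\left(-11380 - -22119\right) + 38544\right) = 18528 \left(\left(-11380 + 22119\right) + 38544\right) = 18528 \left(10739 + 38544\right) = 18528 \cdot 49283 = 913115424$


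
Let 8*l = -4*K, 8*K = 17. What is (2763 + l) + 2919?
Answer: 90895/16 ≈ 5680.9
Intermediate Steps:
K = 17/8 (K = (1/8)*17 = 17/8 ≈ 2.1250)
l = -17/16 (l = (-4*17/8)/8 = (1/8)*(-17/2) = -17/16 ≈ -1.0625)
(2763 + l) + 2919 = (2763 - 17/16) + 2919 = 44191/16 + 2919 = 90895/16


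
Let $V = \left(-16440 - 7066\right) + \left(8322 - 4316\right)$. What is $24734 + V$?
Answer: $5234$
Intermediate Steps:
$V = -19500$ ($V = -23506 + \left(8322 - 4316\right) = -23506 + 4006 = -19500$)
$24734 + V = 24734 - 19500 = 5234$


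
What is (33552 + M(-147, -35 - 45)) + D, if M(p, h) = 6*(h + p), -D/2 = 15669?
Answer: 852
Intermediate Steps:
D = -31338 (D = -2*15669 = -31338)
M(p, h) = 6*h + 6*p
(33552 + M(-147, -35 - 45)) + D = (33552 + (6*(-35 - 45) + 6*(-147))) - 31338 = (33552 + (6*(-80) - 882)) - 31338 = (33552 + (-480 - 882)) - 31338 = (33552 - 1362) - 31338 = 32190 - 31338 = 852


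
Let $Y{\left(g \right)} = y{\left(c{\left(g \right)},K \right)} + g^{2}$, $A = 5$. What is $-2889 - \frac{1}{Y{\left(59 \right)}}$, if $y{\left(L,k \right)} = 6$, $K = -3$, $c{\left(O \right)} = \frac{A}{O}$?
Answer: $- \frac{10073944}{3487} \approx -2889.0$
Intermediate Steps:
$c{\left(O \right)} = \frac{5}{O}$
$Y{\left(g \right)} = 6 + g^{2}$
$-2889 - \frac{1}{Y{\left(59 \right)}} = -2889 - \frac{1}{6 + 59^{2}} = -2889 - \frac{1}{6 + 3481} = -2889 - \frac{1}{3487} = - \frac{10073944}{3487}$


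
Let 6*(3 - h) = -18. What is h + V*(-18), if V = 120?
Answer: -2154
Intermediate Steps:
h = 6 (h = 3 - 1/6*(-18) = 3 + 3 = 6)
h + V*(-18) = 6 + 120*(-18) = 6 - 2160 = -2154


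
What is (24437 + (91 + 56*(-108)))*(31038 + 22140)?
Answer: 982729440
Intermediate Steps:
(24437 + (91 + 56*(-108)))*(31038 + 22140) = (24437 + (91 - 6048))*53178 = (24437 - 5957)*53178 = 18480*53178 = 982729440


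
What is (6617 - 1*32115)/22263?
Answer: -25498/22263 ≈ -1.1453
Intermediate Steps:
(6617 - 1*32115)/22263 = (6617 - 32115)*(1/22263) = -25498*1/22263 = -25498/22263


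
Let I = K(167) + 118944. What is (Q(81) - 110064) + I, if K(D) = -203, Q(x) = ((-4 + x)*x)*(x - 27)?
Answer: 345475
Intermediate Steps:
Q(x) = x*(-27 + x)*(-4 + x) (Q(x) = (x*(-4 + x))*(-27 + x) = x*(-27 + x)*(-4 + x))
I = 118741 (I = -203 + 118944 = 118741)
(Q(81) - 110064) + I = (81*(108 + 81² - 31*81) - 110064) + 118741 = (81*(108 + 6561 - 2511) - 110064) + 118741 = (81*4158 - 110064) + 118741 = (336798 - 110064) + 118741 = 226734 + 118741 = 345475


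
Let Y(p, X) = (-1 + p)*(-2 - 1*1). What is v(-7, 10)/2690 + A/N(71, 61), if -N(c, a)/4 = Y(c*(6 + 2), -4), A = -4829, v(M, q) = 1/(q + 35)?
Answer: -32474647/45756900 ≈ -0.70972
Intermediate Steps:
v(M, q) = 1/(35 + q)
Y(p, X) = 3 - 3*p (Y(p, X) = (-1 + p)*(-2 - 1) = (-1 + p)*(-3) = 3 - 3*p)
N(c, a) = -12 + 96*c (N(c, a) = -4*(3 - 3*c*(6 + 2)) = -4*(3 - 3*c*8) = -4*(3 - 24*c) = -12 + 96*c)
v(-7, 10)/2690 + A/N(71, 61) = 1/((35 + 10)*2690) - 4829/(-12 + 96*71) = (1/2690)/45 - 4829/(-12 + 6816) = (1/45)*(1/2690) - 4829/6804 = 1/121050 - 4829*1/6804 = 1/121050 - 4829/6804 = -32474647/45756900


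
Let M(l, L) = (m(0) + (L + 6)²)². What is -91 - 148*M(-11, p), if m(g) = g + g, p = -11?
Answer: -92591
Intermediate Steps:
m(g) = 2*g
M(l, L) = (6 + L)⁴ (M(l, L) = (2*0 + (L + 6)²)² = (0 + (6 + L)²)² = ((6 + L)²)² = (6 + L)⁴)
-91 - 148*M(-11, p) = -91 - 148*(6 - 11)⁴ = -91 - 148*(-5)⁴ = -91 - 148*625 = -91 - 92500 = -92591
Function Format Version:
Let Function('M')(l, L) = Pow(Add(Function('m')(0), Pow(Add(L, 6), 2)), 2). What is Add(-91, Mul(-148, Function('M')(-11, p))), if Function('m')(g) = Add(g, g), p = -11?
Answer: -92591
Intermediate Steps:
Function('m')(g) = Mul(2, g)
Function('M')(l, L) = Pow(Add(6, L), 4) (Function('M')(l, L) = Pow(Add(Mul(2, 0), Pow(Add(L, 6), 2)), 2) = Pow(Add(0, Pow(Add(6, L), 2)), 2) = Pow(Pow(Add(6, L), 2), 2) = Pow(Add(6, L), 4))
Add(-91, Mul(-148, Function('M')(-11, p))) = Add(-91, Mul(-148, Pow(Add(6, -11), 4))) = Add(-91, Mul(-148, Pow(-5, 4))) = Add(-91, Mul(-148, 625)) = Add(-91, -92500) = -92591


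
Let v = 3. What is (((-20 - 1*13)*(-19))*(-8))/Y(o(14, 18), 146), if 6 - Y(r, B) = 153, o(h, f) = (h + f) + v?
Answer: 1672/49 ≈ 34.122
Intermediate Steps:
o(h, f) = 3 + f + h (o(h, f) = (h + f) + 3 = (f + h) + 3 = 3 + f + h)
Y(r, B) = -147 (Y(r, B) = 6 - 1*153 = 6 - 153 = -147)
(((-20 - 1*13)*(-19))*(-8))/Y(o(14, 18), 146) = (((-20 - 1*13)*(-19))*(-8))/(-147) = (((-20 - 13)*(-19))*(-8))*(-1/147) = (-33*(-19)*(-8))*(-1/147) = (627*(-8))*(-1/147) = -5016*(-1/147) = 1672/49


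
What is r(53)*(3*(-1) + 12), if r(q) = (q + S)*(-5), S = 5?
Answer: -2610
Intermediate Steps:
r(q) = -25 - 5*q (r(q) = (q + 5)*(-5) = (5 + q)*(-5) = -25 - 5*q)
r(53)*(3*(-1) + 12) = (-25 - 5*53)*(3*(-1) + 12) = (-25 - 265)*(-3 + 12) = -290*9 = -2610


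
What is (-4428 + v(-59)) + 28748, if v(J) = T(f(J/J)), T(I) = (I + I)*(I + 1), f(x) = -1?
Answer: 24320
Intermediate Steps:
T(I) = 2*I*(1 + I) (T(I) = (2*I)*(1 + I) = 2*I*(1 + I))
v(J) = 0 (v(J) = 2*(-1)*(1 - 1) = 2*(-1)*0 = 0)
(-4428 + v(-59)) + 28748 = (-4428 + 0) + 28748 = -4428 + 28748 = 24320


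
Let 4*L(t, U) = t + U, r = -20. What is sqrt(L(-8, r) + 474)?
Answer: sqrt(467) ≈ 21.610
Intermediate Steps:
L(t, U) = U/4 + t/4 (L(t, U) = (t + U)/4 = (U + t)/4 = U/4 + t/4)
sqrt(L(-8, r) + 474) = sqrt(((1/4)*(-20) + (1/4)*(-8)) + 474) = sqrt((-5 - 2) + 474) = sqrt(-7 + 474) = sqrt(467)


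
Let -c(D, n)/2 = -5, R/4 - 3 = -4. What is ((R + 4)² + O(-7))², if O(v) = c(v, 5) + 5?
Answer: 225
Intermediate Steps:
R = -4 (R = 12 + 4*(-4) = 12 - 16 = -4)
c(D, n) = 10 (c(D, n) = -2*(-5) = 10)
O(v) = 15 (O(v) = 10 + 5 = 15)
((R + 4)² + O(-7))² = ((-4 + 4)² + 15)² = (0² + 15)² = (0 + 15)² = 15² = 225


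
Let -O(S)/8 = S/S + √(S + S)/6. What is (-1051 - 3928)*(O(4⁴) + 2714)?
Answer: -13473174 + 318656*√2/3 ≈ -1.3323e+7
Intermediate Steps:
O(S) = -8 - 4*√2*√S/3 (O(S) = -8*(S/S + √(S + S)/6) = -8*(1 + √(2*S)*(⅙)) = -8*(1 + (√2*√S)*(⅙)) = -8*(1 + √2*√S/6) = -8 - 4*√2*√S/3)
(-1051 - 3928)*(O(4⁴) + 2714) = (-1051 - 3928)*((-8 - 4*√2*√(4⁴)/3) + 2714) = -4979*((-8 - 4*√2*√256/3) + 2714) = -4979*((-8 - 4/3*√2*16) + 2714) = -4979*((-8 - 64*√2/3) + 2714) = -4979*(2706 - 64*√2/3) = -13473174 + 318656*√2/3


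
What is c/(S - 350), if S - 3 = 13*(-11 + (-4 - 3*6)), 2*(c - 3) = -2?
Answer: -1/388 ≈ -0.0025773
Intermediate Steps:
c = 2 (c = 3 + (½)*(-2) = 3 - 1 = 2)
S = -426 (S = 3 + 13*(-11 + (-4 - 3*6)) = 3 + 13*(-11 + (-4 - 18)) = 3 + 13*(-11 - 22) = 3 + 13*(-33) = 3 - 429 = -426)
c/(S - 350) = 2/(-426 - 350) = 2/(-776) = -1/776*2 = -1/388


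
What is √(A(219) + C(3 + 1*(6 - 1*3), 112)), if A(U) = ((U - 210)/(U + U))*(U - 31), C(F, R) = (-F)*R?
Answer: I*√3560502/73 ≈ 25.848*I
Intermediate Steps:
C(F, R) = -F*R
A(U) = (-210 + U)*(-31 + U)/(2*U) (A(U) = ((-210 + U)/((2*U)))*(-31 + U) = ((-210 + U)*(1/(2*U)))*(-31 + U) = ((-210 + U)/(2*U))*(-31 + U) = (-210 + U)*(-31 + U)/(2*U))
√(A(219) + C(3 + 1*(6 - 1*3), 112)) = √((½)*(6510 + 219*(-241 + 219))/219 - 1*(3 + 1*(6 - 1*3))*112) = √((½)*(1/219)*(6510 + 219*(-22)) - 1*(3 + 1*(6 - 3))*112) = √((½)*(1/219)*(6510 - 4818) - 1*(3 + 1*3)*112) = √((½)*(1/219)*1692 - 1*(3 + 3)*112) = √(282/73 - 1*6*112) = √(282/73 - 672) = √(-48774/73) = I*√3560502/73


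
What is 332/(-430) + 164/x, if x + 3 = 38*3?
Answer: 16834/23865 ≈ 0.70538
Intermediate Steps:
x = 111 (x = -3 + 38*3 = -3 + 114 = 111)
332/(-430) + 164/x = 332/(-430) + 164/111 = 332*(-1/430) + 164*(1/111) = -166/215 + 164/111 = 16834/23865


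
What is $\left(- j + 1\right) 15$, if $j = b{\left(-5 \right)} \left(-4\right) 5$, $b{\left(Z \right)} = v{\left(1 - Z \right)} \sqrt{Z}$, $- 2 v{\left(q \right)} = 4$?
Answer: $15 - 600 i \sqrt{5} \approx 15.0 - 1341.6 i$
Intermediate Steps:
$v{\left(q \right)} = -2$ ($v{\left(q \right)} = \left(- \frac{1}{2}\right) 4 = -2$)
$b{\left(Z \right)} = - 2 \sqrt{Z}$
$j = 40 i \sqrt{5}$ ($j = - 2 \sqrt{-5} \left(-4\right) 5 = - 2 i \sqrt{5} \left(-4\right) 5 = 8 i \sqrt{5} \cdot 5 = 40 i \sqrt{5} \approx 89.443 i$)
$\left(- j + 1\right) 15 = \left(- 40 i \sqrt{5} + 1\right) 15 = \left(1 - 40 i \sqrt{5}\right) 15 = 15 - 600 i \sqrt{5}$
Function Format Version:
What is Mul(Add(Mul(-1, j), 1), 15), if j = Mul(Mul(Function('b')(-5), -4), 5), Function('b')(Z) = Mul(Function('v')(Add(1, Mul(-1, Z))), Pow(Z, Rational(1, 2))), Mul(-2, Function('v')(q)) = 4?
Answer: Add(15, Mul(-600, I, Pow(5, Rational(1, 2)))) ≈ Add(15.000, Mul(-1341.6, I))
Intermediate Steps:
Function('v')(q) = -2 (Function('v')(q) = Mul(Rational(-1, 2), 4) = -2)
Function('b')(Z) = Mul(-2, Pow(Z, Rational(1, 2)))
j = Mul(40, I, Pow(5, Rational(1, 2))) (j = Mul(Mul(Mul(-2, Pow(-5, Rational(1, 2))), -4), 5) = Mul(Mul(Mul(-2, Mul(I, Pow(5, Rational(1, 2)))), -4), 5) = Mul(Mul(Mul(-2, I, Pow(5, Rational(1, 2))), -4), 5) = Mul(Mul(8, I, Pow(5, Rational(1, 2))), 5) = Mul(40, I, Pow(5, Rational(1, 2))) ≈ Mul(89.443, I))
Mul(Add(Mul(-1, j), 1), 15) = Mul(Add(Mul(-1, Mul(40, I, Pow(5, Rational(1, 2)))), 1), 15) = Mul(Add(Mul(-40, I, Pow(5, Rational(1, 2))), 1), 15) = Mul(Add(1, Mul(-40, I, Pow(5, Rational(1, 2)))), 15) = Add(15, Mul(-600, I, Pow(5, Rational(1, 2))))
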